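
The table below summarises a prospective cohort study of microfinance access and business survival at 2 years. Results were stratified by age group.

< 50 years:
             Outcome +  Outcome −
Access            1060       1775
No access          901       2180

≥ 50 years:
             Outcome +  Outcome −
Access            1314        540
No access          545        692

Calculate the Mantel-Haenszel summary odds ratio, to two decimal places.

1.87

OR_MH = Σ(aᵢdᵢ/nᵢ) / Σ(bᵢcᵢ/nᵢ), where nᵢ is the stratum total.
Stratum 1 (< 50 years): n = 5916; a·d/n = 1060·2180/5916 = 390.6018; b·c/n = 1775·901/5916 = 270.3305
Stratum 2 (≥ 50 years): n = 3091; a·d/n = 1314·692/3091 = 294.1728; b·c/n = 540·545/3091 = 95.2119
OR_MH = (390.6018 + 294.1728) / (270.3305 + 95.2119) = 684.7745 / 365.5424 = 1.87331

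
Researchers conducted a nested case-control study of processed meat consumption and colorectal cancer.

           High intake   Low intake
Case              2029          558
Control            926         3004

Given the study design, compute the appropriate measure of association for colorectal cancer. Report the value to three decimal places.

11.796

Reading the table with exposure as columns: a = 2029 (High intake, case), b = 926 (High intake, non-case), c = 558 (Low intake, case), d = 3004.
This is a nested case-control study: participants were sampled on outcome status, so risks in the source population cannot be estimated directly — relative risk is not valid here. The odds ratio is the appropriate measure.
OR = (a·d)/(b·c) = (2029 × 3004) / (926 × 558) = 6095116 / 516708 = 11.79606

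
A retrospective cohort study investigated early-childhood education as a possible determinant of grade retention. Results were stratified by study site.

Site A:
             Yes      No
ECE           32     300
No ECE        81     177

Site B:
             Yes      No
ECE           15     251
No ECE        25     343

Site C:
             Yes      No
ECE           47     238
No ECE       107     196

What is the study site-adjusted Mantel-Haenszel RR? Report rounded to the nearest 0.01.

RR_MH = Σ(aᵢ·n₀ᵢ/nᵢ) / Σ(cᵢ·n₁ᵢ/nᵢ), with n₁ᵢ = aᵢ+bᵢ (exposed), n₀ᵢ = cᵢ+dᵢ (unexposed), nᵢ = n₁ᵢ+n₀ᵢ.
Stratum 1 (Site A): n₁ = 332, n₀ = 258, n = 590; a·n₀/n = 32·258/590 = 13.9932; c·n₁/n = 81·332/590 = 45.5797
Stratum 2 (Site B): n₁ = 266, n₀ = 368, n = 634; a·n₀/n = 15·368/634 = 8.7066; c·n₁/n = 25·266/634 = 10.4890
Stratum 3 (Site C): n₁ = 285, n₀ = 303, n = 588; a·n₀/n = 47·303/588 = 24.2194; c·n₁/n = 107·285/588 = 51.8622
RR_MH = (13.9932 + 8.7066 + 24.2194) / (45.5797 + 10.4890 + 51.8622) = 46.9192 / 107.9309 = 0.43472

0.43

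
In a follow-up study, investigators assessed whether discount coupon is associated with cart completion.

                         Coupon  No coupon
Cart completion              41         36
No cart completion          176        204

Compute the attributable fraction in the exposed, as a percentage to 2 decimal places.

20.61

Reading the table with exposure as columns: a = 41 (Coupon, case), b = 176 (Coupon, non-case), c = 36 (No coupon, case), d = 204.
Risk in exposed = 41/217 = 0.18894; risk in unexposed = 36/240 = 0.15000.
RR = 0.18894/0.15000 = 1.25960
AR% = (RR − 1)/RR × 100 = (1.25960 − 1)/1.25960 × 100 = 20.6098%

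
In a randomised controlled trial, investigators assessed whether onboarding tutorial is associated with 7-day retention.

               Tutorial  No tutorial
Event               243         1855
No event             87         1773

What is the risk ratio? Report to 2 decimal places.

Reading the table with exposure as columns: a = 243 (Tutorial, case), b = 87 (Tutorial, non-case), c = 1855 (No tutorial, case), d = 1773.
Risk in exposed = 243/330 = 0.73636; risk in unexposed = 1855/3628 = 0.51130.
RR = 0.73636 / 0.51130 = 1.44018
The risk among the exposed is 1.44 times that among the unexposed.

1.44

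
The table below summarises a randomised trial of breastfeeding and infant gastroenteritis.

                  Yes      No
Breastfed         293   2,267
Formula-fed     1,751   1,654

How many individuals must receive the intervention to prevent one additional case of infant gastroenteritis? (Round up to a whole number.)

3

Risk in treated group = 293/2560 = 0.11445; risk in control = 1751/3405 = 0.51424.
Absolute risk reduction = 0.51424 − 0.11445 = 0.39979
NNT = 1 / ARR = 1 / 0.39979 = 2.501 → round up → 3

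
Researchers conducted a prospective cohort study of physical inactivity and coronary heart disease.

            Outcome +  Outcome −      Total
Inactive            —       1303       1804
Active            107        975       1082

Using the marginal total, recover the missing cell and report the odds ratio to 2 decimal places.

3.50

The missing cell is in the exposed row: 1804 − 1303 = 501.
So a = 501, b = 1303, c = 107, d = 975.
OR = (a·d)/(b·c) = (501 × 975) / (1303 × 107) = 488475 / 139421 = 3.50360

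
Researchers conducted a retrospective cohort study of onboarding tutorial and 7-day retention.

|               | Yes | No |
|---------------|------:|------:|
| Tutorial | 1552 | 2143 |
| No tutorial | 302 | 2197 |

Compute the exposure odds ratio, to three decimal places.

Cells: a = 1552, b = 2143, c = 302, d = 2197.
OR = (a·d)/(b·c) = (1552 × 2197) / (2143 × 302) = 3409744 / 647186 = 5.26857
The odds of 7-day retention are about 5.27 times as high in the tutorial group.

5.269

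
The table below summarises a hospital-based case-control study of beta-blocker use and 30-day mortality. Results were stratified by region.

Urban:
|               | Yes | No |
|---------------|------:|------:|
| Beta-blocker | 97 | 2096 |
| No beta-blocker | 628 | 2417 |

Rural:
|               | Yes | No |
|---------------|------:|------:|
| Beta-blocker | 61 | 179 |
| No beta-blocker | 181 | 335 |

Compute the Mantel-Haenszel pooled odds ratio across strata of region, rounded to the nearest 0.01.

0.24

OR_MH = Σ(aᵢdᵢ/nᵢ) / Σ(bᵢcᵢ/nᵢ), where nᵢ is the stratum total.
Stratum 1 (Urban): n = 5238; a·d/n = 97·2417/5238 = 44.7593; b·c/n = 2096·628/5238 = 251.2959
Stratum 2 (Rural): n = 756; a·d/n = 61·335/756 = 27.0304; b·c/n = 179·181/756 = 42.8558
OR_MH = (44.7593 + 27.0304) / (251.2959 + 42.8558) = 71.7897 / 294.1517 = 0.24406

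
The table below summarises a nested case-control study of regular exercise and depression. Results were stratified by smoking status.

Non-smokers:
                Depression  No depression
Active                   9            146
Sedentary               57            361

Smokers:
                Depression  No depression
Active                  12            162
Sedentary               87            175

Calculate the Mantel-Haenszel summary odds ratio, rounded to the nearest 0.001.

OR_MH = Σ(aᵢdᵢ/nᵢ) / Σ(bᵢcᵢ/nᵢ), where nᵢ is the stratum total.
Stratum 1 (Non-smokers): n = 573; a·d/n = 9·361/573 = 5.6702; b·c/n = 146·57/573 = 14.5236
Stratum 2 (Smokers): n = 436; a·d/n = 12·175/436 = 4.8165; b·c/n = 162·87/436 = 32.3257
OR_MH = (5.6702 + 4.8165) / (14.5236 + 32.3257) = 10.4867 / 46.8492 = 0.22384

0.224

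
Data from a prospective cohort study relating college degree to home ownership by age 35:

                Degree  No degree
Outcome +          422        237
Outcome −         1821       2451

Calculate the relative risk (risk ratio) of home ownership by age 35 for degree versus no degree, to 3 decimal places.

2.134

Reading the table with exposure as columns: a = 422 (Degree, case), b = 1821 (Degree, non-case), c = 237 (No degree, case), d = 2451.
Risk in exposed = 422/2243 = 0.18814; risk in unexposed = 237/2688 = 0.08817.
RR = 0.18814 / 0.08817 = 2.13385
The risk among the exposed is 2.13 times that among the unexposed.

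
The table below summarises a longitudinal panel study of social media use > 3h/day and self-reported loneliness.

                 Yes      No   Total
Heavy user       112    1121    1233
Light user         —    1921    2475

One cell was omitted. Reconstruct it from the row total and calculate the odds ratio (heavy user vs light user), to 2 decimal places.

0.35

The missing cell is in the unexposed row: 2475 − 1921 = 554.
So a = 112, b = 1121, c = 554, d = 1921.
OR = (a·d)/(b·c) = (112 × 1921) / (1121 × 554) = 215152 / 621034 = 0.34644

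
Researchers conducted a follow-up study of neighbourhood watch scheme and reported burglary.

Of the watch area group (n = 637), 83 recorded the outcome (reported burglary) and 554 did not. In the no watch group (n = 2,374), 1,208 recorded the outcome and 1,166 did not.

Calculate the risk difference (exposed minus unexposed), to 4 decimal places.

-0.3785

From the description: a = 83, b = 554, c = 1208, d = 1166.
Risk in exposed = 83/637 = 0.130298; risk in unexposed = 1208/2374 = 0.508846.
Risk difference = 0.130298 − 0.508846 = -0.378548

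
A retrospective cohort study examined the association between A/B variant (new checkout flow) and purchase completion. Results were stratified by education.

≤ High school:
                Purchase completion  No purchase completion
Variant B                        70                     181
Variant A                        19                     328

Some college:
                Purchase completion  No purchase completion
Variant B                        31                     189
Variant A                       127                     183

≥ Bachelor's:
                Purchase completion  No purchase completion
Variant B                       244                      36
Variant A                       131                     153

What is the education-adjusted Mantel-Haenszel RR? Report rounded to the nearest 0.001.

1.445

RR_MH = Σ(aᵢ·n₀ᵢ/nᵢ) / Σ(cᵢ·n₁ᵢ/nᵢ), with n₁ᵢ = aᵢ+bᵢ (exposed), n₀ᵢ = cᵢ+dᵢ (unexposed), nᵢ = n₁ᵢ+n₀ᵢ.
Stratum 1 (≤ High school): n₁ = 251, n₀ = 347, n = 598; a·n₀/n = 70·347/598 = 40.6187; c·n₁/n = 19·251/598 = 7.9749
Stratum 2 (Some college): n₁ = 220, n₀ = 310, n = 530; a·n₀/n = 31·310/530 = 18.1321; c·n₁/n = 127·220/530 = 52.7170
Stratum 3 (≥ Bachelor's): n₁ = 280, n₀ = 284, n = 564; a·n₀/n = 244·284/564 = 122.8652; c·n₁/n = 131·280/564 = 65.0355
RR_MH = (40.6187 + 18.1321 + 122.8652) / (7.9749 + 52.7170 + 65.0355) = 181.6161 / 125.7274 = 1.44452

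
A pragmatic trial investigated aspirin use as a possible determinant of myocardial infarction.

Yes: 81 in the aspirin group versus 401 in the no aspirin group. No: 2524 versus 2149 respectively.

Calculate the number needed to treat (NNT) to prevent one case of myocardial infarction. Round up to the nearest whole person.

8

Risk in treated group = 81/2605 = 0.03109; risk in control = 401/2550 = 0.15725.
Absolute risk reduction = 0.15725 − 0.03109 = 0.12616
NNT = 1 / ARR = 1 / 0.12616 = 7.926 → round up → 8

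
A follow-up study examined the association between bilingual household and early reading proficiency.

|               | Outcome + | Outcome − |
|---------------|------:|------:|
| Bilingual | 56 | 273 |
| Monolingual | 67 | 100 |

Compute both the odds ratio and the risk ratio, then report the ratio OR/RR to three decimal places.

0.722

Cells: a = 56, b = 273, c = 67, d = 100.
OR = (56·100)/(273·67) = 5600/18291 = 0.30616
Risk in exposed = 56/329 = 0.17021; risk in unexposed = 67/167 = 0.40120; RR = 0.42426
OR/RR = 0.30616 / 0.42426 = 0.72163
The outcome is not rare, so the OR lies further from 1 than the RR.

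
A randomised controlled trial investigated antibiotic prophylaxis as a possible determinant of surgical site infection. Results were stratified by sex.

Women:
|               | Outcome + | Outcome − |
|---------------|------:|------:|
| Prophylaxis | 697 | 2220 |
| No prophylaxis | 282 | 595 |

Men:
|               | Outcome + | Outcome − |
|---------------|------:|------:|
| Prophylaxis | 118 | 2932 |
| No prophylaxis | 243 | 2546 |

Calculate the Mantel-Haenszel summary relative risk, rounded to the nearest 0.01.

0.63

RR_MH = Σ(aᵢ·n₀ᵢ/nᵢ) / Σ(cᵢ·n₁ᵢ/nᵢ), with n₁ᵢ = aᵢ+bᵢ (exposed), n₀ᵢ = cᵢ+dᵢ (unexposed), nᵢ = n₁ᵢ+n₀ᵢ.
Stratum 1 (Women): n₁ = 2917, n₀ = 877, n = 3794; a·n₀/n = 697·877/3794 = 161.1147; c·n₁/n = 282·2917/3794 = 216.8144
Stratum 2 (Men): n₁ = 3050, n₀ = 2789, n = 5839; a·n₀/n = 118·2789/5839 = 56.3627; c·n₁/n = 243·3050/5839 = 126.9310
RR_MH = (161.1147 + 56.3627) / (216.8144 + 126.9310) = 217.4774 / 343.7454 = 0.63267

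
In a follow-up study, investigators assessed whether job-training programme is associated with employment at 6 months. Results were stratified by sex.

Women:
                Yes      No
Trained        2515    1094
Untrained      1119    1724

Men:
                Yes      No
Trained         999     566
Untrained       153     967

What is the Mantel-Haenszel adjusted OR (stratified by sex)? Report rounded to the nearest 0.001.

OR_MH = Σ(aᵢdᵢ/nᵢ) / Σ(bᵢcᵢ/nᵢ), where nᵢ is the stratum total.
Stratum 1 (Women): n = 6452; a·d/n = 2515·1724/6452 = 672.0180; b·c/n = 1094·1119/6452 = 189.7374
Stratum 2 (Men): n = 2685; a·d/n = 999·967/2685 = 359.7888; b·c/n = 566·153/2685 = 32.2525
OR_MH = (672.0180 + 359.7888) / (189.7374 + 32.2525) = 1031.8068 / 221.9900 = 4.64799

4.648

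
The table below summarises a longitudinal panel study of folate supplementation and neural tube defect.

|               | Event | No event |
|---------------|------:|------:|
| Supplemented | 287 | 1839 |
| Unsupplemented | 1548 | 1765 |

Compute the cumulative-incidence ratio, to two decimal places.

0.29

Cells: a = 287, b = 1839, c = 1548, d = 1765.
Risk in exposed = 287/2126 = 0.13500; risk in unexposed = 1548/3313 = 0.46725.
RR = 0.13500 / 0.46725 = 0.28891
The risk is 71% lower among the exposed than among the unexposed.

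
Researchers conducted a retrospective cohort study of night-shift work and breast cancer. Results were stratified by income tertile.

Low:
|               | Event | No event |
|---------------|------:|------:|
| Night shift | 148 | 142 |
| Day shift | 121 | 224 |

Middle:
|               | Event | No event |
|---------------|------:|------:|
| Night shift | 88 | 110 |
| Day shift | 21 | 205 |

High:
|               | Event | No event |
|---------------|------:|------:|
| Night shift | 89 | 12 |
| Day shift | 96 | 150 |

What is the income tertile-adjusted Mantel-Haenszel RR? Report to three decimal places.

RR_MH = Σ(aᵢ·n₀ᵢ/nᵢ) / Σ(cᵢ·n₁ᵢ/nᵢ), with n₁ᵢ = aᵢ+bᵢ (exposed), n₀ᵢ = cᵢ+dᵢ (unexposed), nᵢ = n₁ᵢ+n₀ᵢ.
Stratum 1 (Low): n₁ = 290, n₀ = 345, n = 635; a·n₀/n = 148·345/635 = 80.4094; c·n₁/n = 121·290/635 = 55.2598
Stratum 2 (Middle): n₁ = 198, n₀ = 226, n = 424; a·n₀/n = 88·226/424 = 46.9057; c·n₁/n = 21·198/424 = 9.8066
Stratum 3 (High): n₁ = 101, n₀ = 246, n = 347; a·n₀/n = 89·246/347 = 63.0951; c·n₁/n = 96·101/347 = 27.9424
RR_MH = (80.4094 + 46.9057 + 63.0951) / (55.2598 + 9.8066 + 27.9424) = 190.4102 / 93.0088 = 2.04723

2.047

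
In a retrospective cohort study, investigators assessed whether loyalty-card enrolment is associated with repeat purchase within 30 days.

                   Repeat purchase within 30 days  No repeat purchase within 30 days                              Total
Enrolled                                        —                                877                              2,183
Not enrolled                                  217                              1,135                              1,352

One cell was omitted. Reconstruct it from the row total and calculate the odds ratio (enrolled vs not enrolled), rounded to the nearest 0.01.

7.79

The missing cell is in the exposed row: 2183 − 877 = 1306.
So a = 1306, b = 877, c = 217, d = 1135.
OR = (a·d)/(b·c) = (1306 × 1135) / (877 × 217) = 1482310 / 190309 = 7.78896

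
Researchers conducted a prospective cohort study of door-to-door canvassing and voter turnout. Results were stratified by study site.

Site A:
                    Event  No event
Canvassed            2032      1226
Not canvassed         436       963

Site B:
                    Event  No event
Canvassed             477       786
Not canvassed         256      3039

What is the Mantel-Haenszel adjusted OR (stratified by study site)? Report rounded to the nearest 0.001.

4.645

OR_MH = Σ(aᵢdᵢ/nᵢ) / Σ(bᵢcᵢ/nᵢ), where nᵢ is the stratum total.
Stratum 1 (Site A): n = 4657; a·d/n = 2032·963/4657 = 420.1881; b·c/n = 1226·436/4657 = 114.7812
Stratum 2 (Site B): n = 4558; a·d/n = 477·3039/4558 = 318.0349; b·c/n = 786·256/4558 = 44.1457
OR_MH = (420.1881 + 318.0349) / (114.7812 + 44.1457) = 738.2230 / 158.9269 = 4.64505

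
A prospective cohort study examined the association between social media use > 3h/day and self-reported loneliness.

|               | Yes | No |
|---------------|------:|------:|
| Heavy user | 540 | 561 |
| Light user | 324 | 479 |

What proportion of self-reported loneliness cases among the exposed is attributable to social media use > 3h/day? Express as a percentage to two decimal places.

17.73

Cells: a = 540, b = 561, c = 324, d = 479.
Risk in exposed = 540/1101 = 0.49046; risk in unexposed = 324/803 = 0.40349.
RR = 0.49046/0.40349 = 1.21556
AR% = (RR − 1)/RR × 100 = (1.21556 − 1)/1.21556 × 100 = 17.7335%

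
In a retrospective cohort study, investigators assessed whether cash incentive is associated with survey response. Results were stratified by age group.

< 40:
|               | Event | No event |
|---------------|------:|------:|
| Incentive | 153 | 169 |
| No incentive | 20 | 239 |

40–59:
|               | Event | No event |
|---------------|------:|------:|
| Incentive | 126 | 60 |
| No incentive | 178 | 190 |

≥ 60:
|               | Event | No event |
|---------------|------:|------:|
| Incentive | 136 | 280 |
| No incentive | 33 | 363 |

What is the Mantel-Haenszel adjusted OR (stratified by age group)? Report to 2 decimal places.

4.58

OR_MH = Σ(aᵢdᵢ/nᵢ) / Σ(bᵢcᵢ/nᵢ), where nᵢ is the stratum total.
Stratum 1 (< 40): n = 581; a·d/n = 153·239/581 = 62.9380; b·c/n = 169·20/581 = 5.8176
Stratum 2 (40–59): n = 554; a·d/n = 126·190/554 = 43.2130; b·c/n = 60·178/554 = 19.2780
Stratum 3 (≥ 60): n = 812; a·d/n = 136·363/812 = 60.7980; b·c/n = 280·33/812 = 11.3793
OR_MH = (62.9380 + 43.2130 + 60.7980) / (5.8176 + 19.2780 + 11.3793) = 166.9491 / 36.4748 = 4.57710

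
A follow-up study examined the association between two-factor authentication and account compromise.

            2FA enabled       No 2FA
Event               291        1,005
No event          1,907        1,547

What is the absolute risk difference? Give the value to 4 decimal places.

-0.2614

Reading the table with exposure as columns: a = 291 (2FA enabled, case), b = 1907 (2FA enabled, non-case), c = 1005 (No 2FA, case), d = 1547.
Risk in exposed = 291/2198 = 0.132393; risk in unexposed = 1005/2552 = 0.393809.
Risk difference = 0.132393 − 0.393809 = -0.261416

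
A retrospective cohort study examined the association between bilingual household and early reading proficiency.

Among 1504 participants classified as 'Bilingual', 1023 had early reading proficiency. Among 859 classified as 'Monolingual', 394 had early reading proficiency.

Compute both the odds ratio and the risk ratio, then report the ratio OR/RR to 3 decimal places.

From the description: a = 1023, b = 481, c = 394, d = 465.
OR = (1023·465)/(481·394) = 475695/189514 = 2.51008
Risk in exposed = 1023/1504 = 0.68019; risk in unexposed = 394/859 = 0.45867; RR = 1.48294
OR/RR = 2.51008 / 1.48294 = 1.69263
The outcome is not rare, so the OR lies further from 1 than the RR.

1.693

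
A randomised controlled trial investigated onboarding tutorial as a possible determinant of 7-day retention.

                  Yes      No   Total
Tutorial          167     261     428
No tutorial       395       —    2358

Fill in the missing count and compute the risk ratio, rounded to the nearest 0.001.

2.329

The missing cell is in the unexposed row: 2358 − 395 = 1963.
So a = 167, b = 261, c = 395, d = 1963.
RR = [a/(a+b)] / [c/(c+d)] = (167/428) / (395/2358) = 0.39019/0.16751 = 2.32927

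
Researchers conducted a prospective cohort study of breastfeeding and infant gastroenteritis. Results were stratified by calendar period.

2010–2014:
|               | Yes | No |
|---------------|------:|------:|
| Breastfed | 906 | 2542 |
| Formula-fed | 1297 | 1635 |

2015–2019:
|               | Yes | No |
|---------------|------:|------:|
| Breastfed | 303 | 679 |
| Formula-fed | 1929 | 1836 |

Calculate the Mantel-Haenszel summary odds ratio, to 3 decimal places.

OR_MH = Σ(aᵢdᵢ/nᵢ) / Σ(bᵢcᵢ/nᵢ), where nᵢ is the stratum total.
Stratum 1 (2010–2014): n = 6380; a·d/n = 906·1635/6380 = 232.1803; b·c/n = 2542·1297/6380 = 516.7671
Stratum 2 (2015–2019): n = 4747; a·d/n = 303·1836/4747 = 117.1915; b·c/n = 679·1929/4747 = 275.9197
OR_MH = (232.1803 + 117.1915) / (516.7671 + 275.9197) = 349.3717 / 792.6868 = 0.44074

0.441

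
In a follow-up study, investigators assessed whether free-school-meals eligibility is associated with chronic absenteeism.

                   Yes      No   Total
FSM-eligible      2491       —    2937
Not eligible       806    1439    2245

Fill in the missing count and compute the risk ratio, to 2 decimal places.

2.36

The missing cell is in the exposed row: 2937 − 2491 = 446.
So a = 2491, b = 446, c = 806, d = 1439.
RR = [a/(a+b)] / [c/(c+d)] = (2491/2937) / (806/2245) = 0.84814/0.35902 = 2.36239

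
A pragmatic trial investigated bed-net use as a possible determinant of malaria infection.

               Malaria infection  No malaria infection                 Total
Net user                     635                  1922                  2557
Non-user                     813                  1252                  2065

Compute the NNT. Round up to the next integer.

Risk in treated group = 635/2557 = 0.24834; risk in control = 813/2065 = 0.39370.
Absolute risk reduction = 0.39370 − 0.24834 = 0.14537
NNT = 1 / ARR = 1 / 0.14537 = 6.879 → round up → 7

7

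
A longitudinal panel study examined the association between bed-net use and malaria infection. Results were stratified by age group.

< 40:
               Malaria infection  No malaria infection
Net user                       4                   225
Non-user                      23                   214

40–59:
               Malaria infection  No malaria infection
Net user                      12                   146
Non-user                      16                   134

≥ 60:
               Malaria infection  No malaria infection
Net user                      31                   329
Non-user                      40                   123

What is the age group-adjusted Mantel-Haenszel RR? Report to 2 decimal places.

0.37

RR_MH = Σ(aᵢ·n₀ᵢ/nᵢ) / Σ(cᵢ·n₁ᵢ/nᵢ), with n₁ᵢ = aᵢ+bᵢ (exposed), n₀ᵢ = cᵢ+dᵢ (unexposed), nᵢ = n₁ᵢ+n₀ᵢ.
Stratum 1 (< 40): n₁ = 229, n₀ = 237, n = 466; a·n₀/n = 4·237/466 = 2.0343; c·n₁/n = 23·229/466 = 11.3026
Stratum 2 (40–59): n₁ = 158, n₀ = 150, n = 308; a·n₀/n = 12·150/308 = 5.8442; c·n₁/n = 16·158/308 = 8.2078
Stratum 3 (≥ 60): n₁ = 360, n₀ = 163, n = 523; a·n₀/n = 31·163/523 = 9.6616; c·n₁/n = 40·360/523 = 27.5335
RR_MH = (2.0343 + 5.8442 + 9.6616) / (11.3026 + 8.2078 + 27.5335) = 17.5401 / 47.0438 = 0.37285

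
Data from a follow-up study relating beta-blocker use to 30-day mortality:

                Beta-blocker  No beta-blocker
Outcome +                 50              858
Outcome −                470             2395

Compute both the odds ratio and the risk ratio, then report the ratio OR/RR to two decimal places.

0.81

Reading the table with exposure as columns: a = 50 (Beta-blocker, case), b = 470 (Beta-blocker, non-case), c = 858 (No beta-blocker, case), d = 2395.
OR = (50·2395)/(470·858) = 119750/403260 = 0.29695
Risk in exposed = 50/520 = 0.09615; risk in unexposed = 858/3253 = 0.26376; RR = 0.36456
OR/RR = 0.29695 / 0.36456 = 0.81457
The outcome is not rare, so the OR lies further from 1 than the RR.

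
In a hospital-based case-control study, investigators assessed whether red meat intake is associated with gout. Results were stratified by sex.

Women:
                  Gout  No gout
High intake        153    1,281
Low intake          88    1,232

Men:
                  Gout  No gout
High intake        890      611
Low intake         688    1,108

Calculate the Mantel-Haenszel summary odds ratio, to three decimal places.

2.182

OR_MH = Σ(aᵢdᵢ/nᵢ) / Σ(bᵢcᵢ/nᵢ), where nᵢ is the stratum total.
Stratum 1 (Women): n = 2754; a·d/n = 153·1232/2754 = 68.4444; b·c/n = 1281·88/2754 = 40.9325
Stratum 2 (Men): n = 3297; a·d/n = 890·1108/3297 = 299.0961; b·c/n = 611·688/3297 = 127.5002
OR_MH = (68.4444 + 299.0961) / (40.9325 + 127.5002) = 367.5406 / 168.4326 = 2.18212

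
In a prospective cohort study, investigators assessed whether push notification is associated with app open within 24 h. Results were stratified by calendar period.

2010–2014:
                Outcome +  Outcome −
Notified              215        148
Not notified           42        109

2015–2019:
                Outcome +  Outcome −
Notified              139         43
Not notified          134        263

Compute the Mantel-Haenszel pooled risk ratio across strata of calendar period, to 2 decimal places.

2.21

RR_MH = Σ(aᵢ·n₀ᵢ/nᵢ) / Σ(cᵢ·n₁ᵢ/nᵢ), with n₁ᵢ = aᵢ+bᵢ (exposed), n₀ᵢ = cᵢ+dᵢ (unexposed), nᵢ = n₁ᵢ+n₀ᵢ.
Stratum 1 (2010–2014): n₁ = 363, n₀ = 151, n = 514; a·n₀/n = 215·151/514 = 63.1615; c·n₁/n = 42·363/514 = 29.6615
Stratum 2 (2015–2019): n₁ = 182, n₀ = 397, n = 579; a·n₀/n = 139·397/579 = 95.3074; c·n₁/n = 134·182/579 = 42.1209
RR_MH = (63.1615 + 95.3074) / (29.6615 + 42.1209) = 158.4689 / 71.7824 = 2.20763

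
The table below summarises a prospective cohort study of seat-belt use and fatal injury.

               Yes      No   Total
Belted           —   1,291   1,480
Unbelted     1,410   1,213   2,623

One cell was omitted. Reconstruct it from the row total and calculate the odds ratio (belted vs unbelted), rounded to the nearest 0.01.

0.13

The missing cell is in the exposed row: 1480 − 1291 = 189.
So a = 189, b = 1291, c = 1410, d = 1213.
OR = (a·d)/(b·c) = (189 × 1213) / (1291 × 1410) = 229257 / 1820310 = 0.12594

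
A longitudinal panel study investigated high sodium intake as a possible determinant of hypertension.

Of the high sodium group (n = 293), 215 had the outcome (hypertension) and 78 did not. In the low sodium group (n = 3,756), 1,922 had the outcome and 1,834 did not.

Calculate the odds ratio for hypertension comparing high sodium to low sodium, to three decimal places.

From the description: a = 215, b = 78, c = 1922, d = 1834.
OR = (a·d)/(b·c) = (215 × 1834) / (78 × 1922) = 394310 / 149916 = 2.63021
The odds of hypertension are about 2.63 times as high in the high sodium group.

2.630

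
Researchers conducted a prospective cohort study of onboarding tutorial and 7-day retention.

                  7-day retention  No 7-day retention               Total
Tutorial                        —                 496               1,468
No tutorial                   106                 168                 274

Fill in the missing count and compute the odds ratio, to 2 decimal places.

The missing cell is in the exposed row: 1468 − 496 = 972.
So a = 972, b = 496, c = 106, d = 168.
OR = (a·d)/(b·c) = (972 × 168) / (496 × 106) = 163296 / 52576 = 3.10590

3.11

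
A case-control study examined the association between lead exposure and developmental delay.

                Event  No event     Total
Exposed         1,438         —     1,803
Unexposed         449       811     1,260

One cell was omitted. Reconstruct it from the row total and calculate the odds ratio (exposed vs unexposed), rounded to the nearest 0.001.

The missing cell is in the exposed row: 1803 − 1438 = 365.
So a = 1438, b = 365, c = 449, d = 811.
OR = (a·d)/(b·c) = (1438 × 811) / (365 × 449) = 1166218 / 163885 = 7.11608

7.116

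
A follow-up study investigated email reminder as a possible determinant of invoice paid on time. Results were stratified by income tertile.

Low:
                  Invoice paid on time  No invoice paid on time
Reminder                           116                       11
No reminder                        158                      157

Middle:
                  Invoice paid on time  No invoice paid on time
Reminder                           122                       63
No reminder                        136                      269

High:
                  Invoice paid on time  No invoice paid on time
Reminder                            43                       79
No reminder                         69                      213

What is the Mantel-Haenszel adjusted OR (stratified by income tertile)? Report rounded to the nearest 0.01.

OR_MH = Σ(aᵢdᵢ/nᵢ) / Σ(bᵢcᵢ/nᵢ), where nᵢ is the stratum total.
Stratum 1 (Low): n = 442; a·d/n = 116·157/442 = 41.2036; b·c/n = 11·158/442 = 3.9321
Stratum 2 (Middle): n = 590; a·d/n = 122·269/590 = 55.6237; b·c/n = 63·136/590 = 14.5220
Stratum 3 (High): n = 404; a·d/n = 43·213/404 = 22.6708; b·c/n = 79·69/404 = 13.4926
OR_MH = (41.2036 + 55.6237 + 22.6708) / (3.9321 + 14.5220 + 13.4926) = 119.4981 / 31.9467 = 3.74054

3.74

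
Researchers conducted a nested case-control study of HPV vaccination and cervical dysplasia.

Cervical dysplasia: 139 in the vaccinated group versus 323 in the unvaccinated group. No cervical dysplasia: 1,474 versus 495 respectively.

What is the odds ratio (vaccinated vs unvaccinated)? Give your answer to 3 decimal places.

From the description: a = 139, b = 1474, c = 323, d = 495.
OR = (a·d)/(b·c) = (139 × 495) / (1474 × 323) = 68805 / 476102 = 0.14452
Exposure is associated with lower odds of cervical dysplasia (OR = 0.14 < 1).

0.145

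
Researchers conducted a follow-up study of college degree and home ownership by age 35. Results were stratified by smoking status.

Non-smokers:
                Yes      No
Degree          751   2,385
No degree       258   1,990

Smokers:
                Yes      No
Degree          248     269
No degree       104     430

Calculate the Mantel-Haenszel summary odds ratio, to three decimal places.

OR_MH = Σ(aᵢdᵢ/nᵢ) / Σ(bᵢcᵢ/nᵢ), where nᵢ is the stratum total.
Stratum 1 (Non-smokers): n = 5384; a·d/n = 751·1990/5384 = 277.5799; b·c/n = 2385·258/5384 = 114.2886
Stratum 2 (Smokers): n = 1051; a·d/n = 248·430/1051 = 101.4653; b·c/n = 269·104/1051 = 26.6185
OR_MH = (277.5799 + 101.4653) / (114.2886 + 26.6185) = 379.0451 / 140.9071 = 2.69004

2.690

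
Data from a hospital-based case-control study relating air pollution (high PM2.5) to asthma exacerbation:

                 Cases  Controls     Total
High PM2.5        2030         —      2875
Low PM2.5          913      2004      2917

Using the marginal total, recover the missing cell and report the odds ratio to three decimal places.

The missing cell is in the exposed row: 2875 − 2030 = 845.
So a = 2030, b = 845, c = 913, d = 2004.
OR = (a·d)/(b·c) = (2030 × 2004) / (845 × 913) = 4068120 / 771485 = 5.27310

5.273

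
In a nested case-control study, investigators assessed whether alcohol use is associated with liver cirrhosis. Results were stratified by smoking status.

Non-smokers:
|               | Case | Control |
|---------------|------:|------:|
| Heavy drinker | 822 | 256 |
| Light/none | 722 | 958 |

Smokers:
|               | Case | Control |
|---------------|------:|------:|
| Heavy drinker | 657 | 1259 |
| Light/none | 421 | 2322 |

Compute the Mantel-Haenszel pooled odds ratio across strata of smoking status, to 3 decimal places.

OR_MH = Σ(aᵢdᵢ/nᵢ) / Σ(bᵢcᵢ/nᵢ), where nᵢ is the stratum total.
Stratum 1 (Non-smokers): n = 2758; a·d/n = 822·958/2758 = 285.5243; b·c/n = 256·722/2758 = 67.0167
Stratum 2 (Smokers): n = 4659; a·d/n = 657·2322/4659 = 327.4424; b·c/n = 1259·421/4659 = 113.7667
OR_MH = (285.5243 + 327.4424) / (67.0167 + 113.7667) = 612.9667 / 180.7834 = 3.39061

3.391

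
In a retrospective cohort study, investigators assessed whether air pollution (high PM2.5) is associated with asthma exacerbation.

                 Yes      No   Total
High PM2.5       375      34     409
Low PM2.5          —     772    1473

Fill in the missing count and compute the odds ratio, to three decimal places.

The missing cell is in the unexposed row: 1473 − 772 = 701.
So a = 375, b = 34, c = 701, d = 772.
OR = (a·d)/(b·c) = (375 × 772) / (34 × 701) = 289500 / 23834 = 12.14651

12.147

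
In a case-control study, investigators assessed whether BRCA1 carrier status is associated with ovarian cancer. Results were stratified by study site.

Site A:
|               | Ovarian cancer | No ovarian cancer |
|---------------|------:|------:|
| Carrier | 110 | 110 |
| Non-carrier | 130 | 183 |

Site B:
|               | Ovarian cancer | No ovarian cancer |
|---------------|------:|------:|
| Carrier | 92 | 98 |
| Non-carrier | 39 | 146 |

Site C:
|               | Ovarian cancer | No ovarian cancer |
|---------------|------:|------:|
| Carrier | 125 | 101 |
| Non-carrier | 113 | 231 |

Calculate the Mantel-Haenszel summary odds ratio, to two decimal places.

2.18

OR_MH = Σ(aᵢdᵢ/nᵢ) / Σ(bᵢcᵢ/nᵢ), where nᵢ is the stratum total.
Stratum 1 (Site A): n = 533; a·d/n = 110·183/533 = 37.7674; b·c/n = 110·130/533 = 26.8293
Stratum 2 (Site B): n = 375; a·d/n = 92·146/375 = 35.8187; b·c/n = 98·39/375 = 10.1920
Stratum 3 (Site C): n = 570; a·d/n = 125·231/570 = 50.6579; b·c/n = 101·113/570 = 20.0228
OR_MH = (37.7674 + 35.8187 + 50.6579) / (26.8293 + 10.1920 + 20.0228) = 124.2439 / 57.0441 = 2.17803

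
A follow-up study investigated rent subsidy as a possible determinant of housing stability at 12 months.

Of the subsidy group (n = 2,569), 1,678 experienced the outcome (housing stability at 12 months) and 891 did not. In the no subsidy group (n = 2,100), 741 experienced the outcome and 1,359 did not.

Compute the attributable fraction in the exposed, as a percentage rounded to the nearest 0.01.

45.98

From the description: a = 1678, b = 891, c = 741, d = 1359.
Risk in exposed = 1678/2569 = 0.65317; risk in unexposed = 741/2100 = 0.35286.
RR = 0.65317/0.35286 = 1.85110
AR% = (RR − 1)/RR × 100 = (1.85110 − 1)/1.85110 × 100 = 45.9779%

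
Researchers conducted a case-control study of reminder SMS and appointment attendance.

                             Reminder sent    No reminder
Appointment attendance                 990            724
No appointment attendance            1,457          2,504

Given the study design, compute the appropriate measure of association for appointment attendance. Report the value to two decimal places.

2.35

Reading the table with exposure as columns: a = 990 (Reminder sent, case), b = 1457 (Reminder sent, non-case), c = 724 (No reminder, case), d = 2504.
This is a case-control study: participants were sampled on outcome status, so risks in the source population cannot be estimated directly — relative risk is not valid here. The odds ratio is the appropriate measure.
OR = (a·d)/(b·c) = (990 × 2504) / (1457 × 724) = 2478960 / 1054868 = 2.35002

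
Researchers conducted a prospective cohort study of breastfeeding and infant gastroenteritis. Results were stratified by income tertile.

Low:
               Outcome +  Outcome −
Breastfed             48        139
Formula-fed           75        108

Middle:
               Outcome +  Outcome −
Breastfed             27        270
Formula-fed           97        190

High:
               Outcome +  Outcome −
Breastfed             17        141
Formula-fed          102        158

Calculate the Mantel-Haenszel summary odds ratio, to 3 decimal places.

0.272

OR_MH = Σ(aᵢdᵢ/nᵢ) / Σ(bᵢcᵢ/nᵢ), where nᵢ is the stratum total.
Stratum 1 (Low): n = 370; a·d/n = 48·108/370 = 14.0108; b·c/n = 139·75/370 = 28.1757
Stratum 2 (Middle): n = 584; a·d/n = 27·190/584 = 8.7842; b·c/n = 270·97/584 = 44.8459
Stratum 3 (High): n = 418; a·d/n = 17·158/418 = 6.4258; b·c/n = 141·102/418 = 34.4067
OR_MH = (14.0108 + 8.7842 + 6.4258) / (28.1757 + 44.8459 + 34.4067) = 29.2209 / 107.4283 = 0.27200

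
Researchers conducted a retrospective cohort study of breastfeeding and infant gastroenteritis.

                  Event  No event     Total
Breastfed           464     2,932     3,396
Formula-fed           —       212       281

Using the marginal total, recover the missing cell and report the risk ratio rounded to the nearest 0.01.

0.56

The missing cell is in the unexposed row: 281 − 212 = 69.
So a = 464, b = 2932, c = 69, d = 212.
RR = [a/(a+b)] / [c/(c+d)] = (464/3396) / (69/281) = 0.13663/0.24555 = 0.55643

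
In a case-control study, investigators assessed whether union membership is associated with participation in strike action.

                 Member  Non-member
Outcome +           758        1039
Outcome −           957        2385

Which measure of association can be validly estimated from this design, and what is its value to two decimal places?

1.82

Reading the table with exposure as columns: a = 758 (Member, case), b = 957 (Member, non-case), c = 1039 (Non-member, case), d = 2385.
This is a case-control study: participants were sampled on outcome status, so risks in the source population cannot be estimated directly — relative risk is not valid here. The odds ratio is the appropriate measure.
OR = (a·d)/(b·c) = (758 × 2385) / (957 × 1039) = 1807830 / 994323 = 1.81815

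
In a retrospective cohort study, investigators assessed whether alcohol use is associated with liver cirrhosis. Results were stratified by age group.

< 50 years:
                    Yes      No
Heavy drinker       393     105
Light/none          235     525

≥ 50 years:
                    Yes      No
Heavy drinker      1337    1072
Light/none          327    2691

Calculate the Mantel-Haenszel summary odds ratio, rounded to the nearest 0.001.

9.821

OR_MH = Σ(aᵢdᵢ/nᵢ) / Σ(bᵢcᵢ/nᵢ), where nᵢ is the stratum total.
Stratum 1 (< 50 years): n = 1258; a·d/n = 393·525/1258 = 164.0103; b·c/n = 105·235/1258 = 19.6145
Stratum 2 (≥ 50 years): n = 5427; a·d/n = 1337·2691/5427 = 662.9569; b·c/n = 1072·327/5427 = 64.5926
OR_MH = (164.0103 + 662.9569) / (19.6145 + 64.5926) = 826.9672 / 84.2071 = 9.82064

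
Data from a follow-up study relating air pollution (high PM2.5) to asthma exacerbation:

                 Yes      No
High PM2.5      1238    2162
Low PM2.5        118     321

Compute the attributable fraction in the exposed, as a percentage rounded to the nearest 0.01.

26.18

Cells: a = 1238, b = 2162, c = 118, d = 321.
Risk in exposed = 1238/3400 = 0.36412; risk in unexposed = 118/439 = 0.26879.
RR = 0.36412/0.26879 = 1.35464
AR% = (RR − 1)/RR × 100 = (1.35464 − 1)/1.35464 × 100 = 26.1797%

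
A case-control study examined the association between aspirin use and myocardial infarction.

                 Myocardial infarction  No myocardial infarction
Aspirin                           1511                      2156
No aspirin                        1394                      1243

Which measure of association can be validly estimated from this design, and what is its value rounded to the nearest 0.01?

0.62

Cells: a = 1511, b = 2156, c = 1394, d = 1243.
This is a case-control study: participants were sampled on outcome status, so risks in the source population cannot be estimated directly — relative risk is not valid here. The odds ratio is the appropriate measure.
OR = (a·d)/(b·c) = (1511 × 1243) / (2156 × 1394) = 1878173 / 3005464 = 0.62492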